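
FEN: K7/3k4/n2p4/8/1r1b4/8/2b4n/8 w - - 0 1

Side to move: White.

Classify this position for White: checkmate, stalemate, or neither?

stalemate

White to move; white king on a8.
In check: no.
King squares — a7: attacked by Bd4; b7: attacked by Rb4; b8: attacked by Rb4.
Legal moves for White: none.
Not in check and no legal moves → stalemate.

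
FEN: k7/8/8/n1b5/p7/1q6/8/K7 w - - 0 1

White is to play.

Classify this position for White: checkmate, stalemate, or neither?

stalemate

White to move; white king on a1.
In check: no.
King squares — b1: attacked by Qb3; a2: attacked by Qb3; b2: attacked by Qb3.
Legal moves for White: none.
Not in check and no legal moves → stalemate.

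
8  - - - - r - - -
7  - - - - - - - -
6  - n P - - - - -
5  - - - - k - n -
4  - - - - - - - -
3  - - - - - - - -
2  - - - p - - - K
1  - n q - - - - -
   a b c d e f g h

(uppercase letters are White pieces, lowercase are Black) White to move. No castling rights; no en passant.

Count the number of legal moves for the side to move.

White to move; king on h2.
In check: no.
Legal moves: Kg3, Kg2, c7.
Count: 3.

3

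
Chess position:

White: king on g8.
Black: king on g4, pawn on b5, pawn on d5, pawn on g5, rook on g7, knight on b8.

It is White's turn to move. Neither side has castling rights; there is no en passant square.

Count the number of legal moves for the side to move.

White to move; king on g8.
In check: yes, from the black rook on g7.
Legal moves: Kh8, Kf8, Kxg7.
Count: 3.

3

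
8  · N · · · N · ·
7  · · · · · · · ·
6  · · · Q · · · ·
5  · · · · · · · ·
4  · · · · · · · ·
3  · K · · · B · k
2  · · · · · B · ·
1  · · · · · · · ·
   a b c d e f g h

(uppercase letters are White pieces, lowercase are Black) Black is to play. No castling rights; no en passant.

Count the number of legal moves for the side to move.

Black to move; king on h3.
In check: no.
Legal moves: none.
Count: 0.

0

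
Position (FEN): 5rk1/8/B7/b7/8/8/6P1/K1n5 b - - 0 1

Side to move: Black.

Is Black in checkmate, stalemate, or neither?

Black to move; black king on g8.
In check: no.
Legal moves for Black include: Kh8, Kh7, Kg7, Kf7, Re8, Rd8, Rc8, Rb8, Ra8, Rf7, Rf6, Rf5, Rf4, Rf3, Rf2, Rf1, Bd8, Bc7, ... (list truncated; more exist).
Black has legal moves and is not in check → neither.

neither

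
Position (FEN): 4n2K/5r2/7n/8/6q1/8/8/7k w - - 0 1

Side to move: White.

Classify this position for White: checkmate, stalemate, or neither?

White to move; white king on h8.
In check: no.
King squares — g7: attacked by Qg4; h7: attacked by Rf7; g8: attacked by Qg4.
Legal moves for White: none.
Not in check and no legal moves → stalemate.

stalemate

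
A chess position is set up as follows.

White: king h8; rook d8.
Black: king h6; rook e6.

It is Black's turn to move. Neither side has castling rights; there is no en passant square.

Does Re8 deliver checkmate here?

no

After Re8: white king on h8; in check: yes, from the black rook on e8.
White has 1 legal reply: Rxe8.
In check but a legal move exists → not checkmate.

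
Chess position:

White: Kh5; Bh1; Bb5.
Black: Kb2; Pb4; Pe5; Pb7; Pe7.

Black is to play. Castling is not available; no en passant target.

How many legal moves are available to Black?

Black to move; king on b2.
In check: no.
Legal moves: Kc3, Kb3, Ka3, Kc2, Ka2, Kc1, Kb1, Ka1, e6, b6, e4, b3.
Count: 12.

12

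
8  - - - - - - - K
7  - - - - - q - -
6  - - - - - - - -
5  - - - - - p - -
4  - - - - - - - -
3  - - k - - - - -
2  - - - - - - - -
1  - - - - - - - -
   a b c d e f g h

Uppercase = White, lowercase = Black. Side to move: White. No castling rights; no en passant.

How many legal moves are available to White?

0

White to move; king on h8.
In check: no.
Legal moves: none.
Count: 0.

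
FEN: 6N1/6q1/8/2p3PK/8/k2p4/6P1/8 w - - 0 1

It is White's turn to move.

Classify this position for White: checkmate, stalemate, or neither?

neither

White to move; white king on h5.
In check: no.
Legal moves for White: Ne7, Nh6, Nf6, Kh4, Kg4, g6, g3, g4.
White has 8 legal moves and is not in check → neither.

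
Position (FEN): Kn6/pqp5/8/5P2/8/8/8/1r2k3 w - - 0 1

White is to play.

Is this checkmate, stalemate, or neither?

checkmate

White to move; white king on a8.
In check: yes, from the black queen on b7.
King squares — a7: attacked by Qb7; b7: attacked by Rb1; b8: attacked by Qb7.
Legal moves for White: none.
In check with no legal moves → checkmate.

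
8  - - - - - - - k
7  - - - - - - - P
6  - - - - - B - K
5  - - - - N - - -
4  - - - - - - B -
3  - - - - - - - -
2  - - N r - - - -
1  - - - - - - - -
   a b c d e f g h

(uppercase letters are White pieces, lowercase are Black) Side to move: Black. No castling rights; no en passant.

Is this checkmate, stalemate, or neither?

Black to move; black king on h8.
In check: yes, from the white bishop on f6.
King squares — g7: attacked by Bf6; h7: attacked by Kh6; g8: attacked by Ph7.
Legal moves for Black: none.
In check with no legal moves → checkmate.

checkmate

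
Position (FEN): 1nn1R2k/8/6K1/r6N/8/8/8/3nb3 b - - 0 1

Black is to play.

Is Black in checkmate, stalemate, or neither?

Black to move; black king on h8.
In check: yes, from the white rook on e8.
King squares — g7: attacked by Nh5; h7: attacked by Kg6; g8: attacked by Re8.
Legal moves for Black: none.
In check with no legal moves → checkmate.

checkmate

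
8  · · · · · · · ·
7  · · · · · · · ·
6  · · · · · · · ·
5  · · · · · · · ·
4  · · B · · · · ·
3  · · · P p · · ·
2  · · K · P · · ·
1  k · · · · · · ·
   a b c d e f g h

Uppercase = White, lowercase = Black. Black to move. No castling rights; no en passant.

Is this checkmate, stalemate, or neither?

Black to move; black king on a1.
In check: no.
King squares — b1: attacked by Kc2; a2: attacked by Bc4; b2: attacked by Kc2.
Legal moves for Black: none.
Not in check and no legal moves → stalemate.

stalemate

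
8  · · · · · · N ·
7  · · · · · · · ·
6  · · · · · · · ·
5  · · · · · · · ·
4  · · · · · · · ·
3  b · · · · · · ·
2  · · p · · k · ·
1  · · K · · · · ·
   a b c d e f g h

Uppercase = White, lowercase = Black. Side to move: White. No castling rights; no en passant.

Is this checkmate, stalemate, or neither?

neither

White to move; white king on c1.
In check: yes, from the black bishop on a3.
King squares — b1: attacked by Pc2; d1: attacked by Pc2; b2: attacked by Ba3; c2: available; d2: available.
Legal moves for White: Kd2, Kxc2.
White is in check but has 2 legal moves → neither.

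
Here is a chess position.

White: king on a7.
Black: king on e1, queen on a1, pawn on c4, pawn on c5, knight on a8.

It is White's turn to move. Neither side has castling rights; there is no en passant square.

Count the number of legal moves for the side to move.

2

White to move; king on a7.
In check: yes, from the black queen on a1.
Legal moves: Kb8, Kb7.
Count: 2.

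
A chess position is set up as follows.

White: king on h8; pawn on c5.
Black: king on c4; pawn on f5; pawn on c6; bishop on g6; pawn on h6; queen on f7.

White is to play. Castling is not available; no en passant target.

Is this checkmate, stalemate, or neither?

White to move; white king on h8.
In check: no.
King squares — g7: attacked by Qf7; h7: attacked by Bg6; g8: attacked by Qf7.
Legal moves for White: none.
Not in check and no legal moves → stalemate.

stalemate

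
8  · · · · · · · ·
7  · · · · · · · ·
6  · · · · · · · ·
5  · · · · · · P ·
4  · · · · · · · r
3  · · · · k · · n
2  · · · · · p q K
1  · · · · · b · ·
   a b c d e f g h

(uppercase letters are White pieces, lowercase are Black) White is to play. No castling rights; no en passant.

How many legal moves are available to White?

White to move; king on h2.
In check: yes, from the black queen on g2.
Legal moves: none.
Count: 0.

0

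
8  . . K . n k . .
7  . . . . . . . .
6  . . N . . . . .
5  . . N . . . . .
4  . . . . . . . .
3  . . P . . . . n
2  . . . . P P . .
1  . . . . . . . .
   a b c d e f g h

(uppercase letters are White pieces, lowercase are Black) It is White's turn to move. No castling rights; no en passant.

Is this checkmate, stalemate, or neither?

White to move; white king on c8.
In check: no.
Legal moves for White include: Kd8, Kb8, Kd7, Kb7, Nd8, Nb8, Ne7, Na7, Ne5, Na5, Nd4, Nb4, Nd7+, Nb7, Ne6+, Na6, Ne4, Na4, ... (list truncated; more exist).
White has legal moves and is not in check → neither.

neither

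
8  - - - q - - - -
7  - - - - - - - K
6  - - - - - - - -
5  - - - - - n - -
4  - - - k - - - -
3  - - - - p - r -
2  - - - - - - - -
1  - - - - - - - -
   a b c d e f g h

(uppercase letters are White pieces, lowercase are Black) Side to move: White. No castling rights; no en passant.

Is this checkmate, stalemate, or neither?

stalemate

White to move; white king on h7.
In check: no.
King squares — g6: attacked by Rg3; h6: attacked by Nf5; g7: attacked by Rg3; g8: attacked by Rg3; h8: attacked by Qd8.
Legal moves for White: none.
Not in check and no legal moves → stalemate.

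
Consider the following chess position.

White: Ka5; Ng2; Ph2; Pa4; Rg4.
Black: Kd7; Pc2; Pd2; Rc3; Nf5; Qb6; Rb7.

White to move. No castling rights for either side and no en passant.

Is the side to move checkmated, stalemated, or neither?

White to move; white king on a5.
In check: yes, from the black queen on b6.
King squares — a4: own pawn; b4: attacked by Qb6; b5: attacked by Qb6; a6: attacked by Qb6; b6: attacked by Rb7.
Legal moves for White: none.
In check with no legal moves → checkmate.

checkmate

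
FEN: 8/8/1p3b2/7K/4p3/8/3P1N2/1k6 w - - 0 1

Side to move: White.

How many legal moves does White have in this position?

White to move; king on h5.
In check: no.
Legal moves: Kh6, Kg6, Kg4, Ng4, Nxe4, Nh3, Nd3, Nh1, Nd1, d3, d4.
Count: 11.

11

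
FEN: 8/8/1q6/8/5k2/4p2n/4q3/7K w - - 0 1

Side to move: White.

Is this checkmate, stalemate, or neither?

stalemate

White to move; white king on h1.
In check: no.
King squares — g1: attacked by Nh3; g2: attacked by Qe2; h2: attacked by Qe2.
Legal moves for White: none.
Not in check and no legal moves → stalemate.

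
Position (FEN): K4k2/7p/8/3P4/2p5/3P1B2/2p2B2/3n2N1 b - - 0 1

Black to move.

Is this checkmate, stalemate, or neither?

neither

Black to move; black king on f8.
In check: no.
Legal moves for Black: Kg8, Ke8, Kg7, Kf7, Ke7, Ne3, Nc3, Nxf2, Nb2, cxd3, h6, c3, c1=Q, c1=R, c1=B, c1=N, h5.
Black has 17 legal moves and is not in check → neither.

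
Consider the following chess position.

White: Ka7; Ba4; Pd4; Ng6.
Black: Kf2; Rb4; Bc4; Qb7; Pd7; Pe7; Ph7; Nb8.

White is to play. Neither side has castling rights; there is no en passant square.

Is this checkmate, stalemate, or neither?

White to move; white king on a7.
In check: yes, from the black queen on b7.
King squares — a6: attacked by Bc4; b6: attacked by Rb4; b7: attacked by Rb4; a8: attacked by Qb7; b8: attacked by Qb7.
Legal moves for White: none.
In check with no legal moves → checkmate.

checkmate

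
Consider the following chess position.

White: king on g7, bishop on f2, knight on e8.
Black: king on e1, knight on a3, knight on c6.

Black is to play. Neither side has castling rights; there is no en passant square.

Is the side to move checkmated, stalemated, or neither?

neither

Black to move; black king on e1.
In check: yes, from the white bishop on f2.
King squares — d1: available; f1: available; d2: available; e2: available; f2: available.
Legal moves for Black: Kxf2, Ke2, Kd2, Kf1, Kd1.
Black is in check but has 5 legal moves → neither.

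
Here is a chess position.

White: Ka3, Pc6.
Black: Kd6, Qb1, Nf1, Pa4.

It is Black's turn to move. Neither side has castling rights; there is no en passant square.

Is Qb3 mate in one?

yes

After Qb3: white king on a3; in check: yes, from the black queen on b3.
King squares — a2: attacked by Qb3; b2: attacked by Qb3; b3: attacked by Pa4; a4: attacked by Qb3; b4: attacked by Qb3.
White has no legal moves → checkmate.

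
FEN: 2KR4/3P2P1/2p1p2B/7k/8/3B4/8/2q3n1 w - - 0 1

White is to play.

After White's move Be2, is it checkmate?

no

After Be2: black king on h5; in check: yes, from the white bishop on e2.
Black has 5 legal replies: Kxh6, Kg6, Kh4, Nf3, Nxe2.
In check but a legal move exists → not checkmate.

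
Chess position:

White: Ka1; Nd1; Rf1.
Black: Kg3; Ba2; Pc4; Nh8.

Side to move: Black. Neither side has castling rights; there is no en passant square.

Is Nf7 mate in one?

After Nf7: white king on a1; in check: no.
White is not in check, so this cannot be checkmate.

no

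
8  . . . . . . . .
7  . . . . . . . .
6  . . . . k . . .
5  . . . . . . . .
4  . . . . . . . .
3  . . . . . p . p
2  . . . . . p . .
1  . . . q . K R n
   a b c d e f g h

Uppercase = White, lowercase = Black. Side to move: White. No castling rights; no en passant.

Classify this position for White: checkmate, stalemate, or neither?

checkmate

White to move; white king on f1.
In check: yes, from the black queen on d1.
King squares — e1: attacked by Qd1; g1: own rook; e2: attacked by Qd1; f2: attacked by Nh1; g2: attacked by Pf3.
Legal moves for White: none.
In check with no legal moves → checkmate.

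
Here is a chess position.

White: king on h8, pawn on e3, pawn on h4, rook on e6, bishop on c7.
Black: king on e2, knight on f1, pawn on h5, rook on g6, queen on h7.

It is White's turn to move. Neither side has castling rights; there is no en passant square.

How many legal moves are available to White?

1

White to move; king on h8.
In check: yes, from the black queen on h7.
Legal moves: Kxh7.
Count: 1.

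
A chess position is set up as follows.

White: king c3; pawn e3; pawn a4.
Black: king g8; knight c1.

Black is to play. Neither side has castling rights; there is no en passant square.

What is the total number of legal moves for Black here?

9

Black to move; king on g8.
In check: no.
Legal moves: Kh8, Kf8, Kh7, Kg7, Kf7, Nd3, Nb3, Ne2+, Na2+.
Count: 9.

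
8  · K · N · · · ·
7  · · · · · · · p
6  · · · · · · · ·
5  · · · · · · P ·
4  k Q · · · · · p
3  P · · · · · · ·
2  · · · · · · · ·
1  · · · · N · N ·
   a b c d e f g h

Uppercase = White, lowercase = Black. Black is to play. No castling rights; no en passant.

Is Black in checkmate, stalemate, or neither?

Black to move; black king on a4.
In check: yes, from the white queen on b4.
King squares — a3: attacked by Qb4; b3: attacked by Qb4; b4: attacked by Pa3; a5: attacked by Qb4; b5: attacked by Qb4.
Legal moves for Black: none.
In check with no legal moves → checkmate.

checkmate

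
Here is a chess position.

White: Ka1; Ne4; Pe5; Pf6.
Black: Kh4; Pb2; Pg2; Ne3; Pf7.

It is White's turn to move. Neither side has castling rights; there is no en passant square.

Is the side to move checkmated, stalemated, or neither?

neither

White to move; white king on a1.
In check: yes, from the black pawn on b2.
King squares — b1: available; a2: available; b2: available.
Legal moves for White: Kxb2, Ka2, Kb1.
White is in check but has 3 legal moves → neither.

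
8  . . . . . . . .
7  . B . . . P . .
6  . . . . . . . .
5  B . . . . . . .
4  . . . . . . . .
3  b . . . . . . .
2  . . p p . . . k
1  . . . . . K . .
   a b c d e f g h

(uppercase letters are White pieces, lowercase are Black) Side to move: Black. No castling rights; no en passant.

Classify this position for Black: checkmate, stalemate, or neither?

Black to move; black king on h2.
In check: no.
Legal moves for Black: Bf8, Be7, Bd6, Bc5, Bb4, Bb2, Bc1, Kh3, Kg3, d1=Q+, d1=R+, d1=B, d1=N, c1=Q+, c1=R+, c1=B, c1=N.
Black has 17 legal moves and is not in check → neither.

neither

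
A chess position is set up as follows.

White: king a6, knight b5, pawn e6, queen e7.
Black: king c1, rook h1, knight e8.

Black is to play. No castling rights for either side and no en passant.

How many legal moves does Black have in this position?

Black to move; king on c1.
In check: no.
Legal moves: Ng7, Nc7+, Nf6, Nd6, Rh8, Rh7, Rh6, Rh5, Rh4, Rh3, Rh2, Rg1, Rf1, Re1, Rd1, Kd2, Kc2, Kb2, Kd1, Kb1.
Count: 20.

20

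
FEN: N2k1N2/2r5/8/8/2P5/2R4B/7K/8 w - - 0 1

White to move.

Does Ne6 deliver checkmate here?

After Ne6: black king on d8; in check: yes, from the white knight on e6.
Black has 4 legal replies: Ke8, Kc8, Ke7, Kd7.
In check but a legal move exists → not checkmate.

no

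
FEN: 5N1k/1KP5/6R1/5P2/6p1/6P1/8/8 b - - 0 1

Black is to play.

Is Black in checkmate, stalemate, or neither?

stalemate

Black to move; black king on h8.
In check: no.
King squares — g7: attacked by Rg6; h7: attacked by Nf8; g8: attacked by Rg6.
Legal moves for Black: none.
Not in check and no legal moves → stalemate.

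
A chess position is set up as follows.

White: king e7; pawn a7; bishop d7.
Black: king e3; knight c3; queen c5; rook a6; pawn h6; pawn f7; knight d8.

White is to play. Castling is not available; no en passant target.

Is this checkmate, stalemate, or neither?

White to move; white king on e7.
In check: yes, from the black queen on c5.
King squares — d6: attacked by Qc5; e6: attacked by Ra6; f6: attacked by Ra6; d7: own bishop; f7: attacked by Nd8; d8: available; e8: available; f8: attacked by Qc5.
Legal moves for White: Ke8, Kxd8.
White is in check but has 2 legal moves → neither.

neither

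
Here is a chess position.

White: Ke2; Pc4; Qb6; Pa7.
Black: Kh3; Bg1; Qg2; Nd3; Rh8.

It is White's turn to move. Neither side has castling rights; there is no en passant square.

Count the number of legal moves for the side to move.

3

White to move; king on e2.
In check: yes, from the black queen on g2.
Legal moves: Kxd3, Kd1, Qf2.
Count: 3.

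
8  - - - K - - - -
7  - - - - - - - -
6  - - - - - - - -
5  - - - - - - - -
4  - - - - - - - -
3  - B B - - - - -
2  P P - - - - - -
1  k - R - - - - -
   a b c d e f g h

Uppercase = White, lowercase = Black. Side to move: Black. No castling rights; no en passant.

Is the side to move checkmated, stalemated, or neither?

checkmate

Black to move; black king on a1.
In check: yes, from the white rook on c1.
King squares — b1: attacked by Rc1; a2: attacked by Bb3; b2: attacked by Bc3.
Legal moves for Black: none.
In check with no legal moves → checkmate.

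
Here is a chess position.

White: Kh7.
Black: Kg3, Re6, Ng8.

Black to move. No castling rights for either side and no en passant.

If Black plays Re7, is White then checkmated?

no

After Re7: white king on h7; in check: yes, from the black rook on e7.
White has 3 legal replies: Kh8, Kxg8, Kg6.
In check but a legal move exists → not checkmate.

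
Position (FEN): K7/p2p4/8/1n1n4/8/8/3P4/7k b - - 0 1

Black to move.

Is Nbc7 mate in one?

no

After Nbc7: white king on a8; in check: yes, from the black knight on c7.
White has 3 legal replies: Kb8, Kb7, Kxa7.
In check but a legal move exists → not checkmate.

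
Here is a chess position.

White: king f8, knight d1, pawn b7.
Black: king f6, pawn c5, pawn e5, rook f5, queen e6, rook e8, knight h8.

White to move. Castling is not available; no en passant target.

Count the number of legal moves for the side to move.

White to move; king on f8.
In check: yes, from the black rook on e8.
Legal moves: none.
Count: 0.

0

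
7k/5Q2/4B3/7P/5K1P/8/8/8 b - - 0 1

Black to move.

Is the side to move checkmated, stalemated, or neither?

Black to move; black king on h8.
In check: no.
King squares — g7: attacked by Qf7; h7: attacked by Qf7; g8: attacked by Qf7.
Legal moves for Black: none.
Not in check and no legal moves → stalemate.

stalemate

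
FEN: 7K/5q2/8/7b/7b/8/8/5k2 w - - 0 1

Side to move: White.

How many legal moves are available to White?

White to move; king on h8.
In check: no.
Legal moves: none.
Count: 0.

0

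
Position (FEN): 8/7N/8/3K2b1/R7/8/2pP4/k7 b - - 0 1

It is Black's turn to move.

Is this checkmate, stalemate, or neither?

neither

Black to move; black king on a1.
In check: yes, from the white rook on a4.
Legal moves for Black: Kb2, Kb1.
Black is in check but has 2 legal moves → neither.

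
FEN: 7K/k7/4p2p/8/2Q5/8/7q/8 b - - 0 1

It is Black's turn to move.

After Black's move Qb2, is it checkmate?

After Qb2: white king on h8; in check: yes, from the black queen on b2.
White has 4 legal replies: Kg8, Kh7, Qd4+, Qc3.
In check but a legal move exists → not checkmate.

no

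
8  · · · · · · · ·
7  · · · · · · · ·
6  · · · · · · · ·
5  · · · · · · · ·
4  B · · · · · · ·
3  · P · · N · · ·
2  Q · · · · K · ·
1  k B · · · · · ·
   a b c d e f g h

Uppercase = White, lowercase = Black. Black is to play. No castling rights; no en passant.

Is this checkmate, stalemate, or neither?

Black to move; black king on a1.
In check: yes, from the white queen on a2.
King squares — b1: attacked by Qa2; a2: attacked by Bb1; b2: attacked by Qa2.
Legal moves for Black: none.
In check with no legal moves → checkmate.

checkmate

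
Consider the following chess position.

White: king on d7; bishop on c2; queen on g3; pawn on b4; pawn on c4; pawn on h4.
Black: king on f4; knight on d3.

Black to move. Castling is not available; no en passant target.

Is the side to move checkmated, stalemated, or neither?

neither

Black to move; black king on f4.
In check: yes, from the white queen on g3.
Legal moves for Black: Kf5, Ke4, Kxg3.
Black is in check but has 3 legal moves → neither.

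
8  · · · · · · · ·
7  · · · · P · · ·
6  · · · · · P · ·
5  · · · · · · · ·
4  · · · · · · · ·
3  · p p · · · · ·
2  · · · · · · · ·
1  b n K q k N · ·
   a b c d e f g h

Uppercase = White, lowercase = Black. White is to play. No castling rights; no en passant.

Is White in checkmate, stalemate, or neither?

checkmate

White to move; white king on c1.
In check: yes, from the black queen on d1.
King squares — b1: attacked by Qd1; d1: attacked by Ke1; b2: attacked by Ba1; c2: attacked by Qd1; d2: attacked by Nb1.
Legal moves for White: none.
In check with no legal moves → checkmate.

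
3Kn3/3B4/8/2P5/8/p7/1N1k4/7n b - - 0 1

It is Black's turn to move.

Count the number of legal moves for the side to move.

14

Black to move; king on d2.
In check: no.
Legal moves: Ng7, Nc7, Nf6, Nd6, Ke3, Kc3, Ke2, Kc2, Ke1, Kc1, Ng3, Nf2, axb2, a2.
Count: 14.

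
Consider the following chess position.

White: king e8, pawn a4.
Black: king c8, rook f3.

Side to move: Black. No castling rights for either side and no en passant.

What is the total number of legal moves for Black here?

Black to move; king on c8.
In check: no.
Legal moves: Kb8, Kc7, Kb7, Rf8+, Rf7, Rf6, Rf5, Rf4, Rh3, Rg3, Re3+, Rd3, Rc3, Rb3, Ra3, Rf2, Rf1.
Count: 17.

17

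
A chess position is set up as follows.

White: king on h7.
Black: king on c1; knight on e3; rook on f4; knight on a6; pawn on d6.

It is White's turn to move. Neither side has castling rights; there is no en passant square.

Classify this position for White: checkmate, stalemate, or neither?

White to move; white king on h7.
In check: no.
Legal moves for White: Kh8, Kg8, Kg7, Kh6, Kg6.
White has 5 legal moves and is not in check → neither.

neither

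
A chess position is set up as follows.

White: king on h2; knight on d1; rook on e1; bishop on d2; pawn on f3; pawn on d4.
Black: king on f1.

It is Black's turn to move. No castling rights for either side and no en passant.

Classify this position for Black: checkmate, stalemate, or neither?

checkmate

Black to move; black king on f1.
In check: yes, from the white rook on e1.
King squares — e1: attacked by Bd2; g1: attacked by Re1; e2: attacked by Re1; f2: attacked by Nd1; g2: attacked by Kh2.
Legal moves for Black: none.
In check with no legal moves → checkmate.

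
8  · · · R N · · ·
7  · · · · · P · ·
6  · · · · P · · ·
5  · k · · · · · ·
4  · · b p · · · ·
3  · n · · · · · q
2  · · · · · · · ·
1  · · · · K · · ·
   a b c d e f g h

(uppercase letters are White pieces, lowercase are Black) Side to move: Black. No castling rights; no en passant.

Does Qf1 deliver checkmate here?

After Qf1: white king on e1; in check: yes, from the black queen on f1.
King squares — d1: attacked by Qf1; f1: attacked by Bc4; d2: attacked by Nb3; e2: attacked by Qf1; f2: attacked by Qf1.
White has no legal moves → checkmate.

yes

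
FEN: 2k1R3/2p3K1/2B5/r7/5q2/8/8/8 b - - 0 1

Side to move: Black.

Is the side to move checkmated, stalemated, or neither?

Black to move; black king on c8.
In check: yes, from the white rook on e8.
King squares — b7: attacked by Bc6; c7: own pawn; d7: attacked by Bc6; b8: attacked by Re8; d8: attacked by Re8.
Legal moves for Black: none.
In check with no legal moves → checkmate.

checkmate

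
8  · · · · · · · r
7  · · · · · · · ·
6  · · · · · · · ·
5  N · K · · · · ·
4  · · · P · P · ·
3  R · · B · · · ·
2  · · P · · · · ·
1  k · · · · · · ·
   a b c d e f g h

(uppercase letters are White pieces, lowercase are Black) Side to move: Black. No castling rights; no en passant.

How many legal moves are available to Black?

Black to move; king on a1.
In check: yes, from the white rook on a3.
Legal moves: Kb2, Kb1.
Count: 2.

2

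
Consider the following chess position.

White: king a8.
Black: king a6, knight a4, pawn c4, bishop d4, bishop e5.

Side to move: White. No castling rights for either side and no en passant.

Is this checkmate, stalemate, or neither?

stalemate

White to move; white king on a8.
In check: no.
King squares — a7: attacked by Bd4; b7: attacked by Ka6; b8: attacked by Be5.
Legal moves for White: none.
Not in check and no legal moves → stalemate.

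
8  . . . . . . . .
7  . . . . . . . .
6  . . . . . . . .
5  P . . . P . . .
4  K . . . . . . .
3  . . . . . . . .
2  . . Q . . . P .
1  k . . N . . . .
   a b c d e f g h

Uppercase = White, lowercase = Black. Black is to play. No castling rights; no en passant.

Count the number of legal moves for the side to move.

Black to move; king on a1.
In check: no.
Legal moves: none.
Count: 0.

0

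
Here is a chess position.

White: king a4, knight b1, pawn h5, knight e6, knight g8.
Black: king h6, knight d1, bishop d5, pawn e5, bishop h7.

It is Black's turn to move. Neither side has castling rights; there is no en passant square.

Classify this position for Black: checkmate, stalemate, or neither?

neither

Black to move; black king on h6.
In check: yes, from the white knight on g8.
Legal moves for Black: Kxh5, Bxg8.
Black is in check but has 2 legal moves → neither.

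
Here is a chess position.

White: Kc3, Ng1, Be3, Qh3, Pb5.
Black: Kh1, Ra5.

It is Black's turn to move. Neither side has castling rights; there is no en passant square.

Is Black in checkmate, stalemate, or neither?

Black to move; black king on h1.
In check: yes, from the white queen on h3.
King squares — g1: attacked by Be3; g2: attacked by Qh3; h2: attacked by Qh3.
Legal moves for Black: none.
In check with no legal moves → checkmate.

checkmate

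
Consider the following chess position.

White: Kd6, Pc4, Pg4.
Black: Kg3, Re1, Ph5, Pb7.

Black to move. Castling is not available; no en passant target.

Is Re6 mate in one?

After Re6: white king on d6; in check: yes, from the black rook on e6.
White has 5 legal replies: Kd7, Kc7, Kxe6, Kd5, Kc5.
In check but a legal move exists → not checkmate.

no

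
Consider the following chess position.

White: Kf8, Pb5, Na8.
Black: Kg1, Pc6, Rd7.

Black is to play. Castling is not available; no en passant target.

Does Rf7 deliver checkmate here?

After Rf7: white king on f8; in check: yes, from the black rook on f7.
White has 3 legal replies: Kg8, Ke8, Kxf7.
In check but a legal move exists → not checkmate.

no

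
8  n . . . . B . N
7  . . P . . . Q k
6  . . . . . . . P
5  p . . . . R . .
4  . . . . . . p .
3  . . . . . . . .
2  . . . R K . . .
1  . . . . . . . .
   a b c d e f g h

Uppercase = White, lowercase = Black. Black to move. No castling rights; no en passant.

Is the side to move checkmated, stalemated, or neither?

checkmate

Black to move; black king on h7.
In check: yes, from the white queen on g7.
King squares — g6: attacked by Qg7; h6: attacked by Qg7; g7: attacked by Ph6; g8: attacked by Qg7; h8: attacked by Qg7.
Legal moves for Black: none.
In check with no legal moves → checkmate.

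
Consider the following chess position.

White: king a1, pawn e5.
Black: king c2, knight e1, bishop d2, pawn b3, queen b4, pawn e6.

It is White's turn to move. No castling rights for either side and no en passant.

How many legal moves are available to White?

White to move; king on a1.
In check: no.
Legal moves: none.
Count: 0.

0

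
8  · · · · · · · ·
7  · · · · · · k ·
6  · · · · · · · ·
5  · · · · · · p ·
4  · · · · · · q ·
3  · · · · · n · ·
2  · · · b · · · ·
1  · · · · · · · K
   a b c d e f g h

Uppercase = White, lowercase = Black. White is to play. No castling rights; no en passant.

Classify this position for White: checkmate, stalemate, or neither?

White to move; white king on h1.
In check: no.
King squares — g1: attacked by Nf3; g2: attacked by Qg4; h2: attacked by Nf3.
Legal moves for White: none.
Not in check and no legal moves → stalemate.

stalemate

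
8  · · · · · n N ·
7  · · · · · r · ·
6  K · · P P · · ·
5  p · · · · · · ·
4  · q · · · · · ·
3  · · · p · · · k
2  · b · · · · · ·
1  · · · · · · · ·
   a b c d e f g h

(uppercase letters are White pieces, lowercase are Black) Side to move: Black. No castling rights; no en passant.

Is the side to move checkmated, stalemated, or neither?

Black to move; black king on h3.
In check: no.
Legal moves for Black include: Nh7, Nd7, Ng6, Nxe6, Rh7, Rg7, Re7, Rd7, Rc7, Rb7, Ra7+, Rf6, Rf5, Rf4, Rf3, Rf2, Rf1, Qb8, ... (list truncated; more exist).
Black has legal moves and is not in check → neither.

neither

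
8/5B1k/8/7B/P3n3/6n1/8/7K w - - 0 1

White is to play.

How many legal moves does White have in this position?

3

White to move; king on h1.
In check: yes, from the black knight on g3.
Legal moves: Kh2, Kg2, Kg1.
Count: 3.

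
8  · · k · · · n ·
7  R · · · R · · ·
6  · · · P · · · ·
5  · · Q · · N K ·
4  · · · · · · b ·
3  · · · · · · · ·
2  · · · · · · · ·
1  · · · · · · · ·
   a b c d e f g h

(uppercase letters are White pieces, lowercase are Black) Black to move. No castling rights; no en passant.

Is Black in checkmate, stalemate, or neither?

Black to move; black king on c8.
In check: yes, from the white queen on c5.
King squares — b7: attacked by Ra7; c7: attacked by Qc5; d7: attacked by Ra7; b8: available; d8: available.
Legal moves for Black: Kd8, Kb8.
Black is in check but has 2 legal moves → neither.

neither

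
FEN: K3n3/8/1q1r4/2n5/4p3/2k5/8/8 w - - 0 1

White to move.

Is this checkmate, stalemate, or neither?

White to move; white king on a8.
In check: no.
King squares — a7: attacked by Qb6; b7: attacked by Nc5; b8: attacked by Qb6.
Legal moves for White: none.
Not in check and no legal moves → stalemate.

stalemate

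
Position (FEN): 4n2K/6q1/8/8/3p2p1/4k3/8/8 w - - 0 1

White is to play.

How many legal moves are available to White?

White to move; king on h8.
In check: yes, from the black queen on g7.
Legal moves: none.
Count: 0.

0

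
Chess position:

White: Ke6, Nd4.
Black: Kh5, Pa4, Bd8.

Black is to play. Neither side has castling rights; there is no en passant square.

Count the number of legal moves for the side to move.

13

Black to move; king on h5.
In check: no.
Legal moves: Be7, Bc7, Bf6, Bb6, Bg5, Ba5, Bh4, Kh6, Kg6, Kg5, Kh4, Kg4, a3.
Count: 13.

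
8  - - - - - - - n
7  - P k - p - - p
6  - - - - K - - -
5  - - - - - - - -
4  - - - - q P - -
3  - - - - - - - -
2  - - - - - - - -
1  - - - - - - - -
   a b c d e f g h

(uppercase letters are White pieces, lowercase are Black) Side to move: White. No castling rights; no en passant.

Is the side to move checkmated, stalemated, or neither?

checkmate

White to move; white king on e6.
In check: yes, from the black queen on e4.
King squares — d5: attacked by Qe4; e5: attacked by Qe4; f5: attacked by Qe4; d6: attacked by Kc7; f6: attacked by Pe7; d7: attacked by Kc7; e7: attacked by Qe4; f7: attacked by Nh8.
Legal moves for White: none.
In check with no legal moves → checkmate.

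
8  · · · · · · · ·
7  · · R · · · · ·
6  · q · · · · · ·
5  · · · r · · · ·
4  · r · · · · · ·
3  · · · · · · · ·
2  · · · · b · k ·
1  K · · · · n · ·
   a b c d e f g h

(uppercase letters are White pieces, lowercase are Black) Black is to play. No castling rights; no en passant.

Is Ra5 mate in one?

yes

After Ra5: white king on a1; in check: yes, from the black rook on a5.
King squares — b1: attacked by Rb4; a2: attacked by Ra5; b2: attacked by Rb4.
White has no legal moves → checkmate.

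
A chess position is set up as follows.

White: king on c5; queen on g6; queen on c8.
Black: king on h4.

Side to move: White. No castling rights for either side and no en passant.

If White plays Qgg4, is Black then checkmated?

yes

After Qgg4: black king on h4; in check: yes, from the white queen on g4.
King squares — g3: attacked by Qg4; h3: attacked by Qg4; g4: attacked by Qc8; g5: attacked by Qg4; h5: attacked by Qg4.
Black has no legal moves → checkmate.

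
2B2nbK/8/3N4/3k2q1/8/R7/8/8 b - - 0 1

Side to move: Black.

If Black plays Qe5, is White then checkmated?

no

After Qe5: white king on h8; in check: yes, from the black queen on e5.
White has 1 legal reply: Kxg8.
In check but a legal move exists → not checkmate.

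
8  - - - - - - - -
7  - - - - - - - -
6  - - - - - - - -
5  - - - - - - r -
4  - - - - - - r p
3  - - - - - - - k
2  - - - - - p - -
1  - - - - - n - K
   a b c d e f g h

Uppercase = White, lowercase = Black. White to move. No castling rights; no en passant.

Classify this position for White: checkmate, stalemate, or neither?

White to move; white king on h1.
In check: no.
King squares — g1: attacked by Pf2; g2: attacked by Kh3; h2: attacked by Nf1.
Legal moves for White: none.
Not in check and no legal moves → stalemate.

stalemate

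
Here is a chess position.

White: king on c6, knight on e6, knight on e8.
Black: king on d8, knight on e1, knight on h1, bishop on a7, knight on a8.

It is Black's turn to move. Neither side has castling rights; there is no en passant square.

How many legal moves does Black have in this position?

Black to move; king on d8.
In check: yes, from the white knight on e6.
Legal moves: Kxe8, Kc8, Ke7.
Count: 3.

3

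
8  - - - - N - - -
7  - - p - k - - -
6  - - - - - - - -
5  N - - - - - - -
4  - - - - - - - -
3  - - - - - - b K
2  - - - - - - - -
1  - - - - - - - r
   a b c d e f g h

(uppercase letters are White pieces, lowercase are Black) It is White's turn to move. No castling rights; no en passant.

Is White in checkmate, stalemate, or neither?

neither

White to move; white king on h3.
In check: yes, from the black rook on h1.
King squares — g2: available; h2: attacked by Rh1; g3: available; g4: available; h4: attacked by Rh1.
Legal moves for White: Kg4, Kxg3, Kg2.
White is in check but has 3 legal moves → neither.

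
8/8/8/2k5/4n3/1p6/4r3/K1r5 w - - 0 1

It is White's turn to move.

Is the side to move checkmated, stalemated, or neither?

checkmate

White to move; white king on a1.
In check: yes, from the black rook on c1.
King squares — b1: attacked by Rc1; a2: attacked by Re2; b2: attacked by Re2.
Legal moves for White: none.
In check with no legal moves → checkmate.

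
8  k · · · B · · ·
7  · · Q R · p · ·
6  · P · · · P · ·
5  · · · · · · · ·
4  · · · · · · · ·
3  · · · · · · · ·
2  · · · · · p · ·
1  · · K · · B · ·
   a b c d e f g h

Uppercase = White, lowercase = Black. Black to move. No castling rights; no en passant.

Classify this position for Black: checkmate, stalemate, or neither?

stalemate

Black to move; black king on a8.
In check: no.
King squares — a7: attacked by Pb6; b7: attacked by Qc7; b8: attacked by Qc7.
Legal moves for Black: none.
Not in check and no legal moves → stalemate.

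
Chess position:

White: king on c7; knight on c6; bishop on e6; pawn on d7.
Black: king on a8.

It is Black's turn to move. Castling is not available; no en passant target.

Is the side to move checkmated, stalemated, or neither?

Black to move; black king on a8.
In check: no.
King squares — a7: attacked by Nc6; b7: attacked by Kc7; b8: attacked by Nc6.
Legal moves for Black: none.
Not in check and no legal moves → stalemate.

stalemate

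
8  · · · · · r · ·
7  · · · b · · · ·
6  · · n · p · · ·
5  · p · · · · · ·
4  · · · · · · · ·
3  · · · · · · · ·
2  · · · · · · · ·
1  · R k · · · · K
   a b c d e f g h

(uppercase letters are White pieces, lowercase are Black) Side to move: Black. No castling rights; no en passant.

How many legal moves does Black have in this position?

3

Black to move; king on c1.
In check: yes, from the white rook on b1.
Legal moves: Kd2, Kc2, Kxb1.
Count: 3.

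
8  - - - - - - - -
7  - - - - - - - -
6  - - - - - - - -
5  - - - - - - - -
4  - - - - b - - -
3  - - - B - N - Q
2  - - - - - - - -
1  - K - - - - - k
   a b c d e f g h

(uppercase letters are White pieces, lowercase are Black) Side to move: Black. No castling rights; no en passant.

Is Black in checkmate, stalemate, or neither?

Black to move; black king on h1.
In check: yes, from the white queen on h3.
King squares — g1: attacked by Nf3; g2: attacked by Qh3; h2: attacked by Nf3.
Legal moves for Black: none.
In check with no legal moves → checkmate.

checkmate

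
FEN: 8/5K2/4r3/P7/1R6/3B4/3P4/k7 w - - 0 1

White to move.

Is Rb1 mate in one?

After Rb1: black king on a1; in check: yes, from the white rook on b1.
Black has 1 legal reply: Ka2.
In check but a legal move exists → not checkmate.

no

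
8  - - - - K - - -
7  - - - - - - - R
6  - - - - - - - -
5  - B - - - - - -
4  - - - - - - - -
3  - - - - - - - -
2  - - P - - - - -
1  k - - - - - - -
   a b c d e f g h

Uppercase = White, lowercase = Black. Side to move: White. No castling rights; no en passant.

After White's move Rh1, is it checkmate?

After Rh1: black king on a1; in check: yes, from the white rook on h1.
Black has 2 legal replies: Kb2, Ka2.
In check but a legal move exists → not checkmate.

no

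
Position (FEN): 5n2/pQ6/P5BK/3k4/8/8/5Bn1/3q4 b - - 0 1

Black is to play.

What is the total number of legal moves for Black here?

Black to move; king on d5.
In check: yes, from the white queen on b7.
Legal moves: Ke6, Kd6, Ke5, Kc4.
Count: 4.

4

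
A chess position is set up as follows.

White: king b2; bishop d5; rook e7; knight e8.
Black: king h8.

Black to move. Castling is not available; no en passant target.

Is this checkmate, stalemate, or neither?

stalemate

Black to move; black king on h8.
In check: no.
King squares — g7: attacked by Re7; h7: attacked by Re7; g8: attacked by Bd5.
Legal moves for Black: none.
Not in check and no legal moves → stalemate.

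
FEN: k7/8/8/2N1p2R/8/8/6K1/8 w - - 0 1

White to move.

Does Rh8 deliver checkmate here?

After Rh8: black king on a8; in check: yes, from the white rook on h8.
Black has 1 legal reply: Ka7.
In check but a legal move exists → not checkmate.

no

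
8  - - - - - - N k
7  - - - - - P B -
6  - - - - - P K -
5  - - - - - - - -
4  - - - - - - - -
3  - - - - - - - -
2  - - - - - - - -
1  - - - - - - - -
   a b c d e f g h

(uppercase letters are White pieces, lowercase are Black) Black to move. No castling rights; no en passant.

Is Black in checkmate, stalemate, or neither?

checkmate

Black to move; black king on h8.
In check: yes, from the white bishop on g7.
King squares — g7: attacked by Pf6; h7: attacked by Kg6; g8: attacked by Pf7.
Legal moves for Black: none.
In check with no legal moves → checkmate.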